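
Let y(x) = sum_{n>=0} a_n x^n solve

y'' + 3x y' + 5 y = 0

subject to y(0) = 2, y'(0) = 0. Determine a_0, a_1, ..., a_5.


Ansatz: y(x) = sum_{n>=0} a_n x^n, so y'(x) = sum_{n>=1} n a_n x^(n-1) and y''(x) = sum_{n>=2} n(n-1) a_n x^(n-2).
Substitute into P(x) y'' + Q(x) y' + R(x) y = 0 with P(x) = 1, Q(x) = 3x, R(x) = 5, and match powers of x.
Initial conditions: a_0 = 2, a_1 = 0.
Setting the coefficient of each power of x to zero and solving order by order (substituting the coefficients already found):
  x^0: 2 a_2 + 5 a_0 = 0  ->  2 a_2 = -5 a_0 = -10  ->  a_2 = -5
  x^1: 6 a_3 + 8 a_1 = 0  ->  6 a_3 = -8 a_1 = 0  ->  a_3 = 0
  x^2: 12 a_4 + 11 a_2 = 0  ->  12 a_4 = -11 a_2 = 55  ->  a_4 = 55/12
  x^3: 20 a_5 + 14 a_3 = 0  ->  20 a_5 = -14 a_3 = 0  ->  a_5 = 0
Truncated series: y(x) = 2 - 5 x^2 + (55/12) x^4 + O(x^6).

a_0 = 2; a_1 = 0; a_2 = -5; a_3 = 0; a_4 = 55/12; a_5 = 0


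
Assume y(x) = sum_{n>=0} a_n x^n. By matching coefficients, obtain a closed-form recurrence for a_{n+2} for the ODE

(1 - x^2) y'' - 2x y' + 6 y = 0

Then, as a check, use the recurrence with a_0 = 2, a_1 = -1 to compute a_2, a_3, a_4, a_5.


Substitute y = sum_n a_n x^n.
(1 - 1 x^2) y'' contributes (n+2)(n+1) a_{n+2} - n(n-1) a_n at x^n.
-2 x y'(x) contributes -2 n a_n at x^n.
6 y(x) contributes 6 a_n at x^n.
Matching x^n: (n+2)(n+1) a_{n+2} + (-n(n-1) - 2 n + 6) a_n = 0.
Thus a_{n+2} = (n(n-1) + 2 n - 6) / ((n+1)(n+2)) * a_n.

Check with a_0 = 2, a_1 = -1 (apply the recurrence for n = 0, 1, 2, 3): a_0 = 2, a_1 = -1, a_2 = -6, a_3 = 2/3, a_4 = 0, a_5 = 1/5.

a_(n+2) = (n(n-1) + 2 n - 6) / ((n+1)(n+2)) * a_n; check: a_0 = 2, a_1 = -1, a_2 = -6, a_3 = 2/3, a_4 = 0, a_5 = 1/5


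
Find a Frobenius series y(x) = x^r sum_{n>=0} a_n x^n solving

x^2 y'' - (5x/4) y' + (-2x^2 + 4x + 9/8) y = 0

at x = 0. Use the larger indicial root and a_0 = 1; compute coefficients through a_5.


Write in Frobenius form y'' + (p(x)/x) y' + (q(x)/x^2) y = 0:
  p(x) = -5/4,  q(x) = -2x^2 + 4x + 9/8.
Indicial equation: r(r-1) + (-5/4) r + (9/8) = 0 -> roots r_1 = 3/2, r_2 = 3/4.
Take r = r_1 = 3/2. Let y(x) = x^r sum_{n>=0} a_n x^n with a_0 = 1.
Substitute y = x^r sum a_n x^n and match x^{r+n}. The recurrence is
  D(n) a_n + 4 a_{n-1} - 2 a_{n-2} = 0,  where D(n) = (r+n)(r+n-1) + (-5/4)(r+n) + (9/8).
  a_n = [-4 a_{n-1} + 2 a_{n-2}] / D(n).
Since the indicial polynomial factors as (r - r_1)(r - r_2), D(n) = (r_1 + n - r_1)(r_1 + n - r_2) = n(n + 3/4).
Evaluating step by step (a_0 = 1):
  n = 1: D(1) = 1(1 + 3/4) = 7/4; numerator = -4(1) = -4; a_1 = (-4)/(7/4) = -16/7
  n = 2: D(2) = 2(2 + 3/4) = 11/2; numerator = -4(-16/7) + 2(1) = 78/7; a_2 = (78/7)/(11/2) = 156/77
  n = 3: D(3) = 3(3 + 3/4) = 45/4; numerator = -4(156/77) + 2(-16/7) = -976/77; a_3 = (-976/77)/(45/4) = -3904/3465
  n = 4: D(4) = 4(4 + 3/4) = 19; numerator = -4(-3904/3465) + 2(156/77) = 2696/315; a_4 = (2696/315)/(19) = 2696/5985
  n = 5: D(5) = 5(5 + 3/4) = 115/4; numerator = -4(2696/5985) + 2(-3904/3465) = -29664/7315; a_5 = (-29664/7315)/(115/4) = -118656/841225

r = 3/2; a_0 = 1; a_1 = -16/7; a_2 = 156/77; a_3 = -3904/3465; a_4 = 2696/5985; a_5 = -118656/841225


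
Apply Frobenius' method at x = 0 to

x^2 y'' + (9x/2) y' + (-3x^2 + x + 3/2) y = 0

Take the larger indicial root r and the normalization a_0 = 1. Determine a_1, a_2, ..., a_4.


Write in Frobenius form y'' + (p(x)/x) y' + (q(x)/x^2) y = 0:
  p(x) = 9/2,  q(x) = -3x^2 + x + 3/2.
Indicial equation: r(r-1) + (9/2) r + (3/2) = 0 -> roots r_1 = -1/2, r_2 = -3.
Take r = r_1 = -1/2. Let y(x) = x^r sum_{n>=0} a_n x^n with a_0 = 1.
Substitute y = x^r sum a_n x^n and match x^{r+n}. The recurrence is
  D(n) a_n + 1 a_{n-1} - 3 a_{n-2} = 0,  where D(n) = (r+n)(r+n-1) + (9/2)(r+n) + (3/2).
  a_n = [-1 a_{n-1} + 3 a_{n-2}] / D(n).
Since the indicial polynomial factors as (r - r_1)(r - r_2), D(n) = (r_1 + n - r_1)(r_1 + n - r_2) = n(n + 5/2).
Evaluating step by step (a_0 = 1):
  n = 1: D(1) = 1(1 + 5/2) = 7/2; numerator = -1(1) = -1; a_1 = (-1)/(7/2) = -2/7
  n = 2: D(2) = 2(2 + 5/2) = 9; numerator = -1(-2/7) + 3(1) = 23/7; a_2 = (23/7)/(9) = 23/63
  n = 3: D(3) = 3(3 + 5/2) = 33/2; numerator = -1(23/63) + 3(-2/7) = -11/9; a_3 = (-11/9)/(33/2) = -2/27
  n = 4: D(4) = 4(4 + 5/2) = 26; numerator = -1(-2/27) + 3(23/63) = 221/189; a_4 = (221/189)/(26) = 17/378

r = -1/2; a_0 = 1; a_1 = -2/7; a_2 = 23/63; a_3 = -2/27; a_4 = 17/378


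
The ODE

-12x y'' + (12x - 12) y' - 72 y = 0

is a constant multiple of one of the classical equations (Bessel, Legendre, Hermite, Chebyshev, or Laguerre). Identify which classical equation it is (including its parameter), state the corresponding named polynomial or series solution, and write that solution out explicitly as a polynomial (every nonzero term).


All three coefficients share the factor -12; dividing through by -12 gives  x y'' + (1 - x) y' + 6 y = 0.
This matches the Laguerre equation x y'' + (1 - x) y' + n y = 0 with n = 6; the polynomial solution is L_6(x).
With y = sum_k a_k x^k, matching x^k gives (k+1)k a_{k+1} + (k+1) a_{k+1} - k a_k + n a_k = 0, i.e. (k+1)^2 a_{k+1} = (k - n) a_k = (k - 6) a_k. The right side vanishes at k = 6, so the series terminates at degree 6.
Standard normalization L_n(0) = 1 gives a_0 = 1. Work upward with a_{k+1} = (k - 6) a_k / (k+1)^2:
  a_1 = (0 - 6)(1) / 1^2 = -6/1 = -6
  a_2 = (1 - 6)(-6) / 2^2 = 30/4 = 15/2
  a_3 = (2 - 6)(15/2) / 3^2 = -30/9 = -10/3
  a_4 = (3 - 6)(-10/3) / 4^2 = 10/16 = 5/8
  a_5 = (4 - 6)(5/8) / 5^2 = (-5/4)/25 = -1/20
  a_6 = (5 - 6)(-1/20) / 6^2 = (1/20)/36 = 1/720
Hence L_6(x) = x^6/720 - x^5/20 + 5 x^4/8 - 10 x^3/3 + 15 x^2/2 - 6 x + 1.

L_6(x); series = x^6/720 - x^5/20 + 5 x^4/8 - 10 x^3/3 + 15 x^2/2 - 6 x + 1


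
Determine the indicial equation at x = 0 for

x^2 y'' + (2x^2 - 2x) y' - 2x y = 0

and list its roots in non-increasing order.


Divide by x^2 to reach normal form y'' + P_1(x) y' + P_2(x) y = 0 with P_1(x) = 2 - 2/x and P_2(x) = -2/x.
x = 0 is a singular point because the y'-coefficient 2 - 2/x has a pole at x = 0 and the y-coefficient -2/x has a pole at x = 0.
It is a regular singular point because x P_1(x) = p(x) = 2x - 2 and x^2 P_2(x) = q(x) = -2x are polynomials, hence analytic at x = 0.
p(0) = -2,  q(0) = 0.
Indicial equation: r(r-1) + p(0) r + q(0) = 0, i.e. r^2 + (p(0) - 1) r + q(0) = 0, i.e. r^2 - 3 r = 0.
Discriminant: (-3)^2 - 4(0) = 9, so r = (3 ± 3)/2.
Solving: r_1 = 3, r_2 = 0.

indicial: r^2 - 3 r = 0; roots r_1 = 3, r_2 = 0


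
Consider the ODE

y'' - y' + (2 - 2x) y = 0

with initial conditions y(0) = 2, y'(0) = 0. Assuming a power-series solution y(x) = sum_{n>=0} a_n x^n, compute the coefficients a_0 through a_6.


Ansatz: y(x) = sum_{n>=0} a_n x^n, so y'(x) = sum_{n>=1} n a_n x^(n-1) and y''(x) = sum_{n>=2} n(n-1) a_n x^(n-2).
Substitute into P(x) y'' + Q(x) y' + R(x) y = 0 with P(x) = 1, Q(x) = -1, R(x) = 2 - 2x, and match powers of x.
Initial conditions: a_0 = 2, a_1 = 0.
Setting the coefficient of each power of x to zero and solving order by order (substituting the coefficients already found):
  x^0: 2 a_2 - a_1 + 2 a_0 = 0  ->  2 a_2 = a_1 - 2 a_0 = -4  ->  a_2 = -2
  x^1: 6 a_3 - 2 a_2 + 2 a_1 - 2 a_0 = 0  ->  6 a_3 = 2 a_2 - 2 a_1 + 2 a_0 = 0  ->  a_3 = 0
  x^2: 12 a_4 - 3 a_3 + 2 a_2 - 2 a_1 = 0  ->  12 a_4 = 3 a_3 - 2 a_2 + 2 a_1 = 4  ->  a_4 = 1/3
  x^3: 20 a_5 - 4 a_4 + 2 a_3 - 2 a_2 = 0  ->  20 a_5 = 4 a_4 - 2 a_3 + 2 a_2 = -8/3  ->  a_5 = -2/15
  x^4: 30 a_6 - 5 a_5 + 2 a_4 - 2 a_3 = 0  ->  30 a_6 = 5 a_5 - 2 a_4 + 2 a_3 = -4/3  ->  a_6 = -2/45
Truncated series: y(x) = 2 - 2 x^2 + (1/3) x^4 - (2/15) x^5 - (2/45) x^6 + O(x^7).

a_0 = 2; a_1 = 0; a_2 = -2; a_3 = 0; a_4 = 1/3; a_5 = -2/15; a_6 = -2/45


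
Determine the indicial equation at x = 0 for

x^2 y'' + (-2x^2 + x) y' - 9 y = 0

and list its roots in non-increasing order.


Divide by x^2 to reach normal form y'' + P_1(x) y' + P_2(x) y = 0 with P_1(x) = -2 + 1/x and P_2(x) = -9/x^2.
x = 0 is a singular point because the y'-coefficient -2 + 1/x has a pole at x = 0 and the y-coefficient -9/x^2 has a pole at x = 0.
It is a regular singular point because x P_1(x) = p(x) = 1 - 2x and x^2 P_2(x) = q(x) = -9 are polynomials, hence analytic at x = 0.
p(0) = 1,  q(0) = -9.
Indicial equation: r(r-1) + p(0) r + q(0) = 0, i.e. r^2 + (p(0) - 1) r + q(0) = 0, i.e. r^2 - 9 = 0.
Discriminant: (0)^2 - 4(-9) = 36, so r = (0 ± 6)/2.
Solving: r_1 = 3, r_2 = -3.

indicial: r^2 - 9 = 0; roots r_1 = 3, r_2 = -3


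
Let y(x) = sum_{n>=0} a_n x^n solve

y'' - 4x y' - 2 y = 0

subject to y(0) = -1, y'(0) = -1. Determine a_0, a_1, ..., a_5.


Ansatz: y(x) = sum_{n>=0} a_n x^n, so y'(x) = sum_{n>=1} n a_n x^(n-1) and y''(x) = sum_{n>=2} n(n-1) a_n x^(n-2).
Substitute into P(x) y'' + Q(x) y' + R(x) y = 0 with P(x) = 1, Q(x) = -4x, R(x) = -2, and match powers of x.
Initial conditions: a_0 = -1, a_1 = -1.
Setting the coefficient of each power of x to zero and solving order by order (substituting the coefficients already found):
  x^0: 2 a_2 - 2 a_0 = 0  ->  2 a_2 = 2 a_0 = -2  ->  a_2 = -1
  x^1: 6 a_3 - 6 a_1 = 0  ->  6 a_3 = 6 a_1 = -6  ->  a_3 = -1
  x^2: 12 a_4 - 10 a_2 = 0  ->  12 a_4 = 10 a_2 = -10  ->  a_4 = -5/6
  x^3: 20 a_5 - 14 a_3 = 0  ->  20 a_5 = 14 a_3 = -14  ->  a_5 = -7/10
Truncated series: y(x) = -1 - x - x^2 - x^3 - (5/6) x^4 - (7/10) x^5 + O(x^6).

a_0 = -1; a_1 = -1; a_2 = -1; a_3 = -1; a_4 = -5/6; a_5 = -7/10


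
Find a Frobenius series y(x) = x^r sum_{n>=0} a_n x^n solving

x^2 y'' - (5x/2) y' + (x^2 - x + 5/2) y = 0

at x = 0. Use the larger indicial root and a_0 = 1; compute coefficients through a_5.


Write in Frobenius form y'' + (p(x)/x) y' + (q(x)/x^2) y = 0:
  p(x) = -5/2,  q(x) = x^2 - x + 5/2.
Indicial equation: r(r-1) + (-5/2) r + (5/2) = 0 -> roots r_1 = 5/2, r_2 = 1.
Take r = r_1 = 5/2. Let y(x) = x^r sum_{n>=0} a_n x^n with a_0 = 1.
Substitute y = x^r sum a_n x^n and match x^{r+n}. The recurrence is
  D(n) a_n - 1 a_{n-1} + 1 a_{n-2} = 0,  where D(n) = (r+n)(r+n-1) + (-5/2)(r+n) + (5/2).
  a_n = [1 a_{n-1} - 1 a_{n-2}] / D(n).
Since the indicial polynomial factors as (r - r_1)(r - r_2), D(n) = (r_1 + n - r_1)(r_1 + n - r_2) = n(n + 3/2).
Evaluating step by step (a_0 = 1):
  n = 1: D(1) = 1(1 + 3/2) = 5/2; numerator = 1(1) = 1; a_1 = (1)/(5/2) = 2/5
  n = 2: D(2) = 2(2 + 3/2) = 7; numerator = 1(2/5) - 1(1) = -3/5; a_2 = (-3/5)/(7) = -3/35
  n = 3: D(3) = 3(3 + 3/2) = 27/2; numerator = 1(-3/35) - 1(2/5) = -17/35; a_3 = (-17/35)/(27/2) = -34/945
  n = 4: D(4) = 4(4 + 3/2) = 22; numerator = 1(-34/945) - 1(-3/35) = 47/945; a_4 = (47/945)/(22) = 47/20790
  n = 5: D(5) = 5(5 + 3/2) = 65/2; numerator = 1(47/20790) - 1(-34/945) = 53/1386; a_5 = (53/1386)/(65/2) = 53/45045

r = 5/2; a_0 = 1; a_1 = 2/5; a_2 = -3/35; a_3 = -34/945; a_4 = 47/20790; a_5 = 53/45045


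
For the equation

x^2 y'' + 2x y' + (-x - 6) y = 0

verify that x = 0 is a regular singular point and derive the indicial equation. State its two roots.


Divide by x^2 to reach normal form y'' + P_1(x) y' + P_2(x) y = 0 with P_1(x) = 2/x and P_2(x) = -1/x - 6/x^2.
x = 0 is a singular point because the y'-coefficient 2/x has a pole at x = 0 and the y-coefficient -1/x - 6/x^2 has a pole at x = 0.
It is a regular singular point because x P_1(x) = p(x) = 2 and x^2 P_2(x) = q(x) = -x - 6 are polynomials, hence analytic at x = 0.
p(0) = 2,  q(0) = -6.
Indicial equation: r(r-1) + p(0) r + q(0) = 0, i.e. r^2 + (p(0) - 1) r + q(0) = 0, i.e. r^2 + 1 r - 6 = 0.
Discriminant: (1)^2 - 4(-6) = 25, so r = (-1 ± 5)/2.
Solving: r_1 = 2, r_2 = -3.

indicial: r^2 + 1 r - 6 = 0; roots r_1 = 2, r_2 = -3


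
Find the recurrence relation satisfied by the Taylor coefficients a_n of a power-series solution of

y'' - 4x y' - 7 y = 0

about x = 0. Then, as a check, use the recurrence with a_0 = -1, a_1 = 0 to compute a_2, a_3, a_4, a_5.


Substitute y = sum_n a_n x^n.
y''(x) has coefficient (n+2)(n+1) a_{n+2} at x^n;
-4 x y'(x) has coefficient -4 n a_n at x^n (shift);
-7 y(x) has coefficient -7 a_n at x^n.
Matching x^n: (n+2)(n+1) a_{n+2} + (-4n - 7) a_n = 0.
Thus a_{n+2} = (4n + 7) / ((n+1)(n+2)) * a_n.

Check with a_0 = -1, a_1 = 0 (apply the recurrence for n = 0, 1, 2, 3): a_0 = -1, a_1 = 0, a_2 = -7/2, a_3 = 0, a_4 = -35/8, a_5 = 0.

a_(n+2) = (4n + 7) / ((n+1)(n+2)) * a_n; check: a_0 = -1, a_1 = 0, a_2 = -7/2, a_3 = 0, a_4 = -35/8, a_5 = 0


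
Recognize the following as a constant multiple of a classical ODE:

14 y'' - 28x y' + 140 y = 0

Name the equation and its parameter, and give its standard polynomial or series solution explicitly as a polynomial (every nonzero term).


All three coefficients share the factor 14; dividing through by 14 gives  y'' - 2x y' + 10 y = 0.
This matches the Hermite equation y'' - 2x y' + 2n y = 0 with 2n = 10, so n = 5; the polynomial solution is H_5(x).
With y = sum_k a_k x^k, matching x^k gives (k+2)(k+1) a_{k+2} = 2(k - n) a_k = 2(k - 5) a_k. The right side vanishes at k = 5, so the series with the parity of 5 terminates at degree 5.
Standard normalization: leading coefficient of H_n is 2^n, so a_5 = 2^5 = 32. Work downward with a_k = (k+1)(k+2) a_{k+2} / (2(k - n)):
  a_3 = (4)(5)(32) / (2(3 - 5)) = 640/(-4) = -160
  a_1 = (2)(3)(-160) / (2(1 - 5)) = -960/(-8) = 120
Hence H_5(x) = 32 x^5 - 160 x^3 + 120 x.

H_5(x); series = 32 x^5 - 160 x^3 + 120 x


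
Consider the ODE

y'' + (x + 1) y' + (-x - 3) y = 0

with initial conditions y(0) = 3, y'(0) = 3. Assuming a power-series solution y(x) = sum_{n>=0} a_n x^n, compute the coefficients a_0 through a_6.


Ansatz: y(x) = sum_{n>=0} a_n x^n, so y'(x) = sum_{n>=1} n a_n x^(n-1) and y''(x) = sum_{n>=2} n(n-1) a_n x^(n-2).
Substitute into P(x) y'' + Q(x) y' + R(x) y = 0 with P(x) = 1, Q(x) = x + 1, R(x) = -x - 3, and match powers of x.
Initial conditions: a_0 = 3, a_1 = 3.
Setting the coefficient of each power of x to zero and solving order by order (substituting the coefficients already found):
  x^0: 2 a_2 + a_1 - 3 a_0 = 0  ->  2 a_2 = -a_1 + 3 a_0 = 6  ->  a_2 = 3
  x^1: 6 a_3 + 2 a_2 - 2 a_1 - a_0 = 0  ->  6 a_3 = -2 a_2 + 2 a_1 + a_0 = 3  ->  a_3 = 1/2
  x^2: 12 a_4 + 3 a_3 - a_2 - a_1 = 0  ->  12 a_4 = -3 a_3 + a_2 + a_1 = 9/2  ->  a_4 = 3/8
  x^3: 20 a_5 + 4 a_4 - a_2 = 0  ->  20 a_5 = -4 a_4 + a_2 = 3/2  ->  a_5 = 3/40
  x^4: 30 a_6 + 5 a_5 + a_4 - a_3 = 0  ->  30 a_6 = -5 a_5 - a_4 + a_3 = -1/4  ->  a_6 = -1/120
Truncated series: y(x) = 3 + 3 x + 3 x^2 + (1/2) x^3 + (3/8) x^4 + (3/40) x^5 - (1/120) x^6 + O(x^7).

a_0 = 3; a_1 = 3; a_2 = 3; a_3 = 1/2; a_4 = 3/8; a_5 = 3/40; a_6 = -1/120


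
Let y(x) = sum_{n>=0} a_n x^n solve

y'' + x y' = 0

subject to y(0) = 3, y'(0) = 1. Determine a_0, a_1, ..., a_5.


Ansatz: y(x) = sum_{n>=0} a_n x^n, so y'(x) = sum_{n>=1} n a_n x^(n-1) and y''(x) = sum_{n>=2} n(n-1) a_n x^(n-2).
Substitute into P(x) y'' + Q(x) y' + R(x) y = 0 with P(x) = 1, Q(x) = x, R(x) = 0, and match powers of x.
Initial conditions: a_0 = 3, a_1 = 1.
Setting the coefficient of each power of x to zero and solving order by order (substituting the coefficients already found):
  x^0: 2 a_2 = 0  ->  a_2 = 0
  x^1: 6 a_3 + a_1 = 0  ->  6 a_3 = -a_1 = -1  ->  a_3 = -1/6
  x^2: 12 a_4 + 2 a_2 = 0  ->  12 a_4 = -2 a_2 = 0  ->  a_4 = 0
  x^3: 20 a_5 + 3 a_3 = 0  ->  20 a_5 = -3 a_3 = 1/2  ->  a_5 = 1/40
Truncated series: y(x) = 3 + x - (1/6) x^3 + (1/40) x^5 + O(x^6).

a_0 = 3; a_1 = 1; a_2 = 0; a_3 = -1/6; a_4 = 0; a_5 = 1/40


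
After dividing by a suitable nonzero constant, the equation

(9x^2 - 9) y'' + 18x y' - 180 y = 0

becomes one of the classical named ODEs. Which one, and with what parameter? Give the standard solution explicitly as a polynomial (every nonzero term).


All three coefficients share the factor -9; dividing through by -9 gives  (1 - x^2) y'' - 2x y' + 20 y = 0.
This matches the Legendre equation (1 - x^2) y'' - 2x y' + n(n+1) y = 0 (note the -2x y' term) with n(n+1) = 20, so n = 4; the polynomial solution is P_4(x).
With y = sum_k a_k x^k, matching x^k gives (k+2)(k+1) a_{k+2} = [k(k+1) - n(n+1)] a_k = (k - 4)(k + 5) a_k. The right side vanishes at k = 4, so the series with the parity of 4 terminates at degree 4.
Standard normalization (P_n(1) = 1): leading coefficient (2n)!/(2^n (n!)^2) = 40320/(16*576) = 35/8, so a_4 = 35/8. Work downward with a_k = (k+1)(k+2) a_{k+2} / ((k - 4)(k + 5)):
  a_2 = (3)(4)(35/8) / ((2 - 4)(2 + 5)) = (105/2)/(-14) = -15/4
  a_0 = (1)(2)(-15/4) / ((0 - 4)(0 + 5)) = (-15/2)/(-20) = 3/8
Hence P_4(x) = 35 x^4/8 - 15 x^2/4 + 3/8.

P_4(x); series = 35 x^4/8 - 15 x^2/4 + 3/8


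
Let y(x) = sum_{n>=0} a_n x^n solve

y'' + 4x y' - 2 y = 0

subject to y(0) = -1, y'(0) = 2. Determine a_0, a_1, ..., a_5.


Ansatz: y(x) = sum_{n>=0} a_n x^n, so y'(x) = sum_{n>=1} n a_n x^(n-1) and y''(x) = sum_{n>=2} n(n-1) a_n x^(n-2).
Substitute into P(x) y'' + Q(x) y' + R(x) y = 0 with P(x) = 1, Q(x) = 4x, R(x) = -2, and match powers of x.
Initial conditions: a_0 = -1, a_1 = 2.
Setting the coefficient of each power of x to zero and solving order by order (substituting the coefficients already found):
  x^0: 2 a_2 - 2 a_0 = 0  ->  2 a_2 = 2 a_0 = -2  ->  a_2 = -1
  x^1: 6 a_3 + 2 a_1 = 0  ->  6 a_3 = -2 a_1 = -4  ->  a_3 = -2/3
  x^2: 12 a_4 + 6 a_2 = 0  ->  12 a_4 = -6 a_2 = 6  ->  a_4 = 1/2
  x^3: 20 a_5 + 10 a_3 = 0  ->  20 a_5 = -10 a_3 = 20/3  ->  a_5 = 1/3
Truncated series: y(x) = -1 + 2 x - x^2 - (2/3) x^3 + (1/2) x^4 + (1/3) x^5 + O(x^6).

a_0 = -1; a_1 = 2; a_2 = -1; a_3 = -2/3; a_4 = 1/2; a_5 = 1/3


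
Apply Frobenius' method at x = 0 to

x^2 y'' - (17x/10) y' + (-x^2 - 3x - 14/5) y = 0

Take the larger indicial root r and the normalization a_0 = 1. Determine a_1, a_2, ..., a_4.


Write in Frobenius form y'' + (p(x)/x) y' + (q(x)/x^2) y = 0:
  p(x) = -17/10,  q(x) = -x^2 - 3x - 14/5.
Indicial equation: r(r-1) + (-17/10) r + (-14/5) = 0 -> roots r_1 = 7/2, r_2 = -4/5.
Take r = r_1 = 7/2. Let y(x) = x^r sum_{n>=0} a_n x^n with a_0 = 1.
Substitute y = x^r sum a_n x^n and match x^{r+n}. The recurrence is
  D(n) a_n - 3 a_{n-1} - 1 a_{n-2} = 0,  where D(n) = (r+n)(r+n-1) + (-17/10)(r+n) + (-14/5).
  a_n = [3 a_{n-1} + 1 a_{n-2}] / D(n).
Since the indicial polynomial factors as (r - r_1)(r - r_2), D(n) = (r_1 + n - r_1)(r_1 + n - r_2) = n(n + 43/10).
Evaluating step by step (a_0 = 1):
  n = 1: D(1) = 1(1 + 43/10) = 53/10; numerator = 3(1) = 3; a_1 = (3)/(53/10) = 30/53
  n = 2: D(2) = 2(2 + 43/10) = 63/5; numerator = 3(30/53) + 1(1) = 143/53; a_2 = (143/53)/(63/5) = 715/3339
  n = 3: D(3) = 3(3 + 43/10) = 219/10; numerator = 3(715/3339) + 1(30/53) = 1345/1113; a_3 = (1345/1113)/(219/10) = 13450/243747
  n = 4: D(4) = 4(4 + 43/10) = 166/5; numerator = 3(13450/243747) + 1(715/3339) = 92545/243747; a_4 = (92545/243747)/(166/5) = 5575/487494

r = 7/2; a_0 = 1; a_1 = 30/53; a_2 = 715/3339; a_3 = 13450/243747; a_4 = 5575/487494


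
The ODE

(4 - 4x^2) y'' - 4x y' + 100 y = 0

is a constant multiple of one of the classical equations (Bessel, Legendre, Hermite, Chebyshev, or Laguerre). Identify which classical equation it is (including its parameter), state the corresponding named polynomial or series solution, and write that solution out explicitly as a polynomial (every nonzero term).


All three coefficients share the factor 4; dividing through by 4 gives  (1 - x^2) y'' - x y' + 25 y = 0.
This matches the Chebyshev equation (1 - x^2) y'' - x y' + n^2 y = 0 (note the -x y' term, not -2x y') with n^2 = 25, so n = 5; the polynomial solution is T_5(x).
With y = sum_k a_k x^k, matching x^k gives (k+2)(k+1) a_{k+2} = (k^2 - n^2) a_k = (k - 5)(k + 5) a_k. The right side vanishes at k = 5, so the series with the parity of 5 terminates at degree 5.
Standard normalization: leading coefficient of T_n is 2^(n-1), so a_5 = 2^4 = 16. Work downward with a_k = (k+1)(k+2) a_{k+2} / ((k - 5)(k + 5)):
  a_3 = (4)(5)(16) / ((3 - 5)(3 + 5)) = 320/(-16) = -20
  a_1 = (2)(3)(-20) / ((1 - 5)(1 + 5)) = -120/(-24) = 5
Hence T_5(x) = 16 x^5 - 20 x^3 + 5 x.

T_5(x); series = 16 x^5 - 20 x^3 + 5 x


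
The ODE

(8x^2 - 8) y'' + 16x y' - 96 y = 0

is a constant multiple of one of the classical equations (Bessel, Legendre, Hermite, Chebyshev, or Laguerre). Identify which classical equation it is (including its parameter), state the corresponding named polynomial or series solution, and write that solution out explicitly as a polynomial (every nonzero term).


All three coefficients share the factor -8; dividing through by -8 gives  (1 - x^2) y'' - 2x y' + 12 y = 0.
This matches the Legendre equation (1 - x^2) y'' - 2x y' + n(n+1) y = 0 (note the -2x y' term) with n(n+1) = 12, so n = 3; the polynomial solution is P_3(x).
With y = sum_k a_k x^k, matching x^k gives (k+2)(k+1) a_{k+2} = [k(k+1) - n(n+1)] a_k = (k - 3)(k + 4) a_k. The right side vanishes at k = 3, so the series with the parity of 3 terminates at degree 3.
Standard normalization (P_n(1) = 1): leading coefficient (2n)!/(2^n (n!)^2) = 720/(8*36) = 5/2, so a_3 = 5/2. Work downward with a_k = (k+1)(k+2) a_{k+2} / ((k - 3)(k + 4)):
  a_1 = (2)(3)(5/2) / ((1 - 3)(1 + 4)) = 15/(-10) = -3/2
Hence P_3(x) = 5 x^3/2 - 3 x/2.

P_3(x); series = 5 x^3/2 - 3 x/2


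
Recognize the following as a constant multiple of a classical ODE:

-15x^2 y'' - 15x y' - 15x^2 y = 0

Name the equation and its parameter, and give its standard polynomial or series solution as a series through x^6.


All three coefficients share the factor -15; dividing through by -15 gives  x^2 y'' + x y' + x^2 y = 0.
This matches the Bessel equation x^2 y'' + x y' + (x^2 - nu^2) y = 0 with nu^2 = 0, so nu = 0; the solution bounded at x = 0 is J_0(x).
Frobenius at x = 0: indicial roots ±nu; for r = nu the recurrence k(k + 2nu) c_k = -c_{k-2} gives the standard series J_nu(x) = sum_{k>=0} (-1)^k / (k! (k+nu)!) (x/2)^(2k+nu). Evaluate the first 4 terms:
  k = 0: (-1)^0 / (0! * 0! * 2^0) x^0 = 1/(1*1*1) x^0 = (1) x^0
  k = 1: (-1)^1 / (1! * 1! * 2^2) x^2 = -1/(1*1*4) x^2 = (-1/4) x^2
  k = 2: (-1)^2 / (2! * 2! * 2^4) x^4 = 1/(2*2*16) x^4 = (1/64) x^4
  k = 3: (-1)^3 / (3! * 3! * 2^6) x^6 = -1/(6*6*64) x^6 = (-1/2304) x^6
Hence J_0(x) = -x^6/2304 + x^4/64 - x^2/4 + 1 + ....

J_0(x); series = -x^6/2304 + x^4/64 - x^2/4 + 1


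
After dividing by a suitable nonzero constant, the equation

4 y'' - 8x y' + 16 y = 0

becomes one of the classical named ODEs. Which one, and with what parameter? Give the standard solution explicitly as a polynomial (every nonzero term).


All three coefficients share the factor 4; dividing through by 4 gives  y'' - 2x y' + 4 y = 0.
This matches the Hermite equation y'' - 2x y' + 2n y = 0 with 2n = 4, so n = 2; the polynomial solution is H_2(x).
With y = sum_k a_k x^k, matching x^k gives (k+2)(k+1) a_{k+2} = 2(k - n) a_k = 2(k - 2) a_k. The right side vanishes at k = 2, so the series with the parity of 2 terminates at degree 2.
Standard normalization: leading coefficient of H_n is 2^n, so a_2 = 2^2 = 4. Work downward with a_k = (k+1)(k+2) a_{k+2} / (2(k - n)):
  a_0 = (1)(2)(4) / (2(0 - 2)) = 8/(-4) = -2
Hence H_2(x) = 4 x^2 - 2.

H_2(x); series = 4 x^2 - 2


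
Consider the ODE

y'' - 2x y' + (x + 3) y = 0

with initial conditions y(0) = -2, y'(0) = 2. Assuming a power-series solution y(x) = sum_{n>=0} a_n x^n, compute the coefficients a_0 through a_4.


Ansatz: y(x) = sum_{n>=0} a_n x^n, so y'(x) = sum_{n>=1} n a_n x^(n-1) and y''(x) = sum_{n>=2} n(n-1) a_n x^(n-2).
Substitute into P(x) y'' + Q(x) y' + R(x) y = 0 with P(x) = 1, Q(x) = -2x, R(x) = x + 3, and match powers of x.
Initial conditions: a_0 = -2, a_1 = 2.
Setting the coefficient of each power of x to zero and solving order by order (substituting the coefficients already found):
  x^0: 2 a_2 + 3 a_0 = 0  ->  2 a_2 = -3 a_0 = 6  ->  a_2 = 3
  x^1: 6 a_3 + a_1 + a_0 = 0  ->  6 a_3 = -a_1 - a_0 = 0  ->  a_3 = 0
  x^2: 12 a_4 - a_2 + a_1 = 0  ->  12 a_4 = a_2 - a_1 = 1  ->  a_4 = 1/12
Truncated series: y(x) = -2 + 2 x + 3 x^2 + (1/12) x^4 + O(x^5).

a_0 = -2; a_1 = 2; a_2 = 3; a_3 = 0; a_4 = 1/12


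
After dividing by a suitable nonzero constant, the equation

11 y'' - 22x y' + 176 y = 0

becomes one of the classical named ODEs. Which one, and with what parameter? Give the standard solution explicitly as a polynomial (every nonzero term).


All three coefficients share the factor 11; dividing through by 11 gives  y'' - 2x y' + 16 y = 0.
This matches the Hermite equation y'' - 2x y' + 2n y = 0 with 2n = 16, so n = 8; the polynomial solution is H_8(x).
With y = sum_k a_k x^k, matching x^k gives (k+2)(k+1) a_{k+2} = 2(k - n) a_k = 2(k - 8) a_k. The right side vanishes at k = 8, so the series with the parity of 8 terminates at degree 8.
Standard normalization: leading coefficient of H_n is 2^n, so a_8 = 2^8 = 256. Work downward with a_k = (k+1)(k+2) a_{k+2} / (2(k - n)):
  a_6 = (7)(8)(256) / (2(6 - 8)) = 14336/(-4) = -3584
  a_4 = (5)(6)(-3584) / (2(4 - 8)) = -107520/(-8) = 13440
  a_2 = (3)(4)(13440) / (2(2 - 8)) = 161280/(-12) = -13440
  a_0 = (1)(2)(-13440) / (2(0 - 8)) = -26880/(-16) = 1680
Hence H_8(x) = 256 x^8 - 3584 x^6 + 13440 x^4 - 13440 x^2 + 1680.

H_8(x); series = 256 x^8 - 3584 x^6 + 13440 x^4 - 13440 x^2 + 1680


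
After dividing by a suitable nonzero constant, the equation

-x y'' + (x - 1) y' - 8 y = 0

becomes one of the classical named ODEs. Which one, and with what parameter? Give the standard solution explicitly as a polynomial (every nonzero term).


All three coefficients share the factor -1; dividing through by -1 gives  x y'' + (1 - x) y' + 8 y = 0.
This matches the Laguerre equation x y'' + (1 - x) y' + n y = 0 with n = 8; the polynomial solution is L_8(x).
With y = sum_k a_k x^k, matching x^k gives (k+1)k a_{k+1} + (k+1) a_{k+1} - k a_k + n a_k = 0, i.e. (k+1)^2 a_{k+1} = (k - n) a_k = (k - 8) a_k. The right side vanishes at k = 8, so the series terminates at degree 8.
Standard normalization L_n(0) = 1 gives a_0 = 1. Work upward with a_{k+1} = (k - 8) a_k / (k+1)^2:
  a_1 = (0 - 8)(1) / 1^2 = -8/1 = -8
  a_2 = (1 - 8)(-8) / 2^2 = 56/4 = 14
  a_3 = (2 - 8)(14) / 3^2 = -84/9 = -28/3
  a_4 = (3 - 8)(-28/3) / 4^2 = (140/3)/16 = 35/12
  a_5 = (4 - 8)(35/12) / 5^2 = (-35/3)/25 = -7/15
  a_6 = (5 - 8)(-7/15) / 6^2 = (7/5)/36 = 7/180
  a_7 = (6 - 8)(7/180) / 7^2 = (-7/90)/49 = -1/630
  a_8 = (7 - 8)(-1/630) / 8^2 = (1/630)/64 = 1/40320
Hence L_8(x) = x^8/40320 - x^7/630 + 7 x^6/180 - 7 x^5/15 + 35 x^4/12 - 28 x^3/3 + 14 x^2 - 8 x + 1.

L_8(x); series = x^8/40320 - x^7/630 + 7 x^6/180 - 7 x^5/15 + 35 x^4/12 - 28 x^3/3 + 14 x^2 - 8 x + 1


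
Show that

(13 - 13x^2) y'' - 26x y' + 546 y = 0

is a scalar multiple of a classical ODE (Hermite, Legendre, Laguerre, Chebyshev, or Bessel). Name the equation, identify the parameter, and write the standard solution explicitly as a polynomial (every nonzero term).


All three coefficients share the factor 13; dividing through by 13 gives  (1 - x^2) y'' - 2x y' + 42 y = 0.
This matches the Legendre equation (1 - x^2) y'' - 2x y' + n(n+1) y = 0 (note the -2x y' term) with n(n+1) = 42, so n = 6; the polynomial solution is P_6(x).
With y = sum_k a_k x^k, matching x^k gives (k+2)(k+1) a_{k+2} = [k(k+1) - n(n+1)] a_k = (k - 6)(k + 7) a_k. The right side vanishes at k = 6, so the series with the parity of 6 terminates at degree 6.
Standard normalization (P_n(1) = 1): leading coefficient (2n)!/(2^n (n!)^2) = 479001600/(64*518400) = 231/16, so a_6 = 231/16. Work downward with a_k = (k+1)(k+2) a_{k+2} / ((k - 6)(k + 7)):
  a_4 = (5)(6)(231/16) / ((4 - 6)(4 + 7)) = (3465/8)/(-22) = -315/16
  a_2 = (3)(4)(-315/16) / ((2 - 6)(2 + 7)) = (-945/4)/(-36) = 105/16
  a_0 = (1)(2)(105/16) / ((0 - 6)(0 + 7)) = (105/8)/(-42) = -5/16
Hence P_6(x) = 231 x^6/16 - 315 x^4/16 + 105 x^2/16 - 5/16.

P_6(x); series = 231 x^6/16 - 315 x^4/16 + 105 x^2/16 - 5/16


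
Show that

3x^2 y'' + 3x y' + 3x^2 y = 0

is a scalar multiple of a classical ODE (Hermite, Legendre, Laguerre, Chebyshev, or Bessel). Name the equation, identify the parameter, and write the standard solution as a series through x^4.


All three coefficients share the factor 3; dividing through by 3 gives  x^2 y'' + x y' + x^2 y = 0.
This matches the Bessel equation x^2 y'' + x y' + (x^2 - nu^2) y = 0 with nu^2 = 0, so nu = 0; the solution bounded at x = 0 is J_0(x).
Frobenius at x = 0: indicial roots ±nu; for r = nu the recurrence k(k + 2nu) c_k = -c_{k-2} gives the standard series J_nu(x) = sum_{k>=0} (-1)^k / (k! (k+nu)!) (x/2)^(2k+nu). Evaluate the first 3 terms:
  k = 0: (-1)^0 / (0! * 0! * 2^0) x^0 = 1/(1*1*1) x^0 = (1) x^0
  k = 1: (-1)^1 / (1! * 1! * 2^2) x^2 = -1/(1*1*4) x^2 = (-1/4) x^2
  k = 2: (-1)^2 / (2! * 2! * 2^4) x^4 = 1/(2*2*16) x^4 = (1/64) x^4
Hence J_0(x) = x^4/64 - x^2/4 + 1 + ....

J_0(x); series = x^4/64 - x^2/4 + 1


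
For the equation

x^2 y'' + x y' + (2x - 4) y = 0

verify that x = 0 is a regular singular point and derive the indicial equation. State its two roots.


Divide by x^2 to reach normal form y'' + P_1(x) y' + P_2(x) y = 0 with P_1(x) = 1/x and P_2(x) = 2/x - 4/x^2.
x = 0 is a singular point because the y'-coefficient 1/x has a pole at x = 0 and the y-coefficient 2/x - 4/x^2 has a pole at x = 0.
It is a regular singular point because x P_1(x) = p(x) = 1 and x^2 P_2(x) = q(x) = 2x - 4 are polynomials, hence analytic at x = 0.
p(0) = 1,  q(0) = -4.
Indicial equation: r(r-1) + p(0) r + q(0) = 0, i.e. r^2 + (p(0) - 1) r + q(0) = 0, i.e. r^2 - 4 = 0.
Discriminant: (0)^2 - 4(-4) = 16, so r = (0 ± 4)/2.
Solving: r_1 = 2, r_2 = -2.

indicial: r^2 - 4 = 0; roots r_1 = 2, r_2 = -2


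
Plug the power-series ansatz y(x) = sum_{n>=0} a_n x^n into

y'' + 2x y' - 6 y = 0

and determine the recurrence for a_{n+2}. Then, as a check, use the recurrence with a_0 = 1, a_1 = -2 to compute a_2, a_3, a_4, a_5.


Substitute y = sum_n a_n x^n.
y''(x) has coefficient (n+2)(n+1) a_{n+2} at x^n;
2 x y'(x) has coefficient 2 n a_n at x^n (shift);
-6 y(x) has coefficient -6 a_n at x^n.
Matching x^n: (n+2)(n+1) a_{n+2} + (2n - 6) a_n = 0.
Thus a_{n+2} = (-2n + 6) / ((n+1)(n+2)) * a_n.

Check with a_0 = 1, a_1 = -2 (apply the recurrence for n = 0, 1, 2, 3): a_0 = 1, a_1 = -2, a_2 = 3, a_3 = -4/3, a_4 = 1/2, a_5 = 0.

a_(n+2) = (-2n + 6) / ((n+1)(n+2)) * a_n; check: a_0 = 1, a_1 = -2, a_2 = 3, a_3 = -4/3, a_4 = 1/2, a_5 = 0


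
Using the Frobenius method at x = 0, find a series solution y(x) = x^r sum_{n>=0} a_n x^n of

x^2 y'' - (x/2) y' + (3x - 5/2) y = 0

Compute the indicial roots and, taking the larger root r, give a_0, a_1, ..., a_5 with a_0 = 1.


Write in Frobenius form y'' + (p(x)/x) y' + (q(x)/x^2) y = 0:
  p(x) = -1/2,  q(x) = 3x - 5/2.
Indicial equation: r(r-1) + (-1/2) r + (-5/2) = 0 -> roots r_1 = 5/2, r_2 = -1.
Take r = r_1 = 5/2. Let y(x) = x^r sum_{n>=0} a_n x^n with a_0 = 1.
Substitute y = x^r sum a_n x^n and match x^{r+n}. The recurrence is
  D(n) a_n + 3 a_{n-1} = 0,  where D(n) = (r+n)(r+n-1) + (-1/2)(r+n) + (-5/2).
  a_n = -3 / D(n) * a_{n-1}.
Since the indicial polynomial factors as (r - r_1)(r - r_2), D(n) = (r_1 + n - r_1)(r_1 + n - r_2) = n(n + 7/2).
Evaluating step by step (a_0 = 1):
  n = 1: D(1) = 1(1 + 7/2) = 9/2; numerator = -3(1) = -3; a_1 = (-3)/(9/2) = -2/3
  n = 2: D(2) = 2(2 + 7/2) = 11; numerator = -3(-2/3) = 2; a_2 = (2)/(11) = 2/11
  n = 3: D(3) = 3(3 + 7/2) = 39/2; numerator = -3(2/11) = -6/11; a_3 = (-6/11)/(39/2) = -4/143
  n = 4: D(4) = 4(4 + 7/2) = 30; numerator = -3(-4/143) = 12/143; a_4 = (12/143)/(30) = 2/715
  n = 5: D(5) = 5(5 + 7/2) = 85/2; numerator = -3(2/715) = -6/715; a_5 = (-6/715)/(85/2) = -12/60775

r = 5/2; a_0 = 1; a_1 = -2/3; a_2 = 2/11; a_3 = -4/143; a_4 = 2/715; a_5 = -12/60775


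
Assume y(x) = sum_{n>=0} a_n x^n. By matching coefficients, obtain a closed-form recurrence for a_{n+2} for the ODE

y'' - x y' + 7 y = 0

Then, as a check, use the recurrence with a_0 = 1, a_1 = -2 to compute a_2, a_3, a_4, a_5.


Substitute y = sum_n a_n x^n.
y''(x) has coefficient (n+2)(n+1) a_{n+2} at x^n;
-x y'(x) has coefficient -n a_n at x^n (shift);
7 y(x) has coefficient 7 a_n at x^n.
Matching x^n: (n+2)(n+1) a_{n+2} + (-n + 7) a_n = 0.
Thus a_{n+2} = (n - 7) / ((n+1)(n+2)) * a_n.

Check with a_0 = 1, a_1 = -2 (apply the recurrence for n = 0, 1, 2, 3): a_0 = 1, a_1 = -2, a_2 = -7/2, a_3 = 2, a_4 = 35/24, a_5 = -2/5.

a_(n+2) = (n - 7) / ((n+1)(n+2)) * a_n; check: a_0 = 1, a_1 = -2, a_2 = -7/2, a_3 = 2, a_4 = 35/24, a_5 = -2/5


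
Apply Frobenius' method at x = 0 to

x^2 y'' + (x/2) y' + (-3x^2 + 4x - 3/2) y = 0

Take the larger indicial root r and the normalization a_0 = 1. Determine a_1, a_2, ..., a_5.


Write in Frobenius form y'' + (p(x)/x) y' + (q(x)/x^2) y = 0:
  p(x) = 1/2,  q(x) = -3x^2 + 4x - 3/2.
Indicial equation: r(r-1) + (1/2) r + (-3/2) = 0 -> roots r_1 = 3/2, r_2 = -1.
Take r = r_1 = 3/2. Let y(x) = x^r sum_{n>=0} a_n x^n with a_0 = 1.
Substitute y = x^r sum a_n x^n and match x^{r+n}. The recurrence is
  D(n) a_n + 4 a_{n-1} - 3 a_{n-2} = 0,  where D(n) = (r+n)(r+n-1) + (1/2)(r+n) + (-3/2).
  a_n = [-4 a_{n-1} + 3 a_{n-2}] / D(n).
Since the indicial polynomial factors as (r - r_1)(r - r_2), D(n) = (r_1 + n - r_1)(r_1 + n - r_2) = n(n + 5/2).
Evaluating step by step (a_0 = 1):
  n = 1: D(1) = 1(1 + 5/2) = 7/2; numerator = -4(1) = -4; a_1 = (-4)/(7/2) = -8/7
  n = 2: D(2) = 2(2 + 5/2) = 9; numerator = -4(-8/7) + 3(1) = 53/7; a_2 = (53/7)/(9) = 53/63
  n = 3: D(3) = 3(3 + 5/2) = 33/2; numerator = -4(53/63) + 3(-8/7) = -428/63; a_3 = (-428/63)/(33/2) = -856/2079
  n = 4: D(4) = 4(4 + 5/2) = 26; numerator = -4(-856/2079) + 3(53/63) = 8671/2079; a_4 = (8671/2079)/(26) = 667/4158
  n = 5: D(5) = 5(5 + 5/2) = 75/2; numerator = -4(667/4158) + 3(-856/2079) = -3902/2079; a_5 = (-3902/2079)/(75/2) = -7804/155925

r = 3/2; a_0 = 1; a_1 = -8/7; a_2 = 53/63; a_3 = -856/2079; a_4 = 667/4158; a_5 = -7804/155925


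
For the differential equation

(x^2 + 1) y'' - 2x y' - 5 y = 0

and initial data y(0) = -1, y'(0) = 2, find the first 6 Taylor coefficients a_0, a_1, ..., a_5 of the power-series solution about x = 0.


Ansatz: y(x) = sum_{n>=0} a_n x^n, so y'(x) = sum_{n>=1} n a_n x^(n-1) and y''(x) = sum_{n>=2} n(n-1) a_n x^(n-2).
Substitute into P(x) y'' + Q(x) y' + R(x) y = 0 with P(x) = x^2 + 1, Q(x) = -2x, R(x) = -5, and match powers of x.
Initial conditions: a_0 = -1, a_1 = 2.
Setting the coefficient of each power of x to zero and solving order by order (substituting the coefficients already found):
  x^0: 2 a_2 - 5 a_0 = 0  ->  2 a_2 = 5 a_0 = -5  ->  a_2 = -5/2
  x^1: 6 a_3 - 7 a_1 = 0  ->  6 a_3 = 7 a_1 = 14  ->  a_3 = 7/3
  x^2: 12 a_4 - 7 a_2 = 0  ->  12 a_4 = 7 a_2 = -35/2  ->  a_4 = -35/24
  x^3: 20 a_5 - 5 a_3 = 0  ->  20 a_5 = 5 a_3 = 35/3  ->  a_5 = 7/12
Truncated series: y(x) = -1 + 2 x - (5/2) x^2 + (7/3) x^3 - (35/24) x^4 + (7/12) x^5 + O(x^6).

a_0 = -1; a_1 = 2; a_2 = -5/2; a_3 = 7/3; a_4 = -35/24; a_5 = 7/12


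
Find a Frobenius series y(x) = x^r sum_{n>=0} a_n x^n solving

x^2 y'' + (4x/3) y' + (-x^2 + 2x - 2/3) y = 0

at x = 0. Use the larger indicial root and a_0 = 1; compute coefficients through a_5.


Write in Frobenius form y'' + (p(x)/x) y' + (q(x)/x^2) y = 0:
  p(x) = 4/3,  q(x) = -x^2 + 2x - 2/3.
Indicial equation: r(r-1) + (4/3) r + (-2/3) = 0 -> roots r_1 = 2/3, r_2 = -1.
Take r = r_1 = 2/3. Let y(x) = x^r sum_{n>=0} a_n x^n with a_0 = 1.
Substitute y = x^r sum a_n x^n and match x^{r+n}. The recurrence is
  D(n) a_n + 2 a_{n-1} - 1 a_{n-2} = 0,  where D(n) = (r+n)(r+n-1) + (4/3)(r+n) + (-2/3).
  a_n = [-2 a_{n-1} + 1 a_{n-2}] / D(n).
Since the indicial polynomial factors as (r - r_1)(r - r_2), D(n) = (r_1 + n - r_1)(r_1 + n - r_2) = n(n + 5/3).
Evaluating step by step (a_0 = 1):
  n = 1: D(1) = 1(1 + 5/3) = 8/3; numerator = -2(1) = -2; a_1 = (-2)/(8/3) = -3/4
  n = 2: D(2) = 2(2 + 5/3) = 22/3; numerator = -2(-3/4) + 1(1) = 5/2; a_2 = (5/2)/(22/3) = 15/44
  n = 3: D(3) = 3(3 + 5/3) = 14; numerator = -2(15/44) + 1(-3/4) = -63/44; a_3 = (-63/44)/(14) = -9/88
  n = 4: D(4) = 4(4 + 5/3) = 68/3; numerator = -2(-9/88) + 1(15/44) = 6/11; a_4 = (6/11)/(68/3) = 9/374
  n = 5: D(5) = 5(5 + 5/3) = 100/3; numerator = -2(9/374) + 1(-9/88) = -225/1496; a_5 = (-225/1496)/(100/3) = -27/5984

r = 2/3; a_0 = 1; a_1 = -3/4; a_2 = 15/44; a_3 = -9/88; a_4 = 9/374; a_5 = -27/5984


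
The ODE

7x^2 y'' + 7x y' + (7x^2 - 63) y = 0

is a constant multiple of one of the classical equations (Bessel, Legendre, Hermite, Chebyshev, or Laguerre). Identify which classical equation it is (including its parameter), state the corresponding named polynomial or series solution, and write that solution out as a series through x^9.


All three coefficients share the factor 7; dividing through by 7 gives  x^2 y'' + x y' + (x^2 - 9) y = 0.
This matches the Bessel equation x^2 y'' + x y' + (x^2 - nu^2) y = 0 with nu^2 = 9, so nu = 3; the solution bounded at x = 0 is J_3(x).
Frobenius at x = 0: indicial roots ±nu; for r = nu the recurrence k(k + 2nu) c_k = -c_{k-2} gives the standard series J_nu(x) = sum_{k>=0} (-1)^k / (k! (k+nu)!) (x/2)^(2k+nu). Evaluate the first 4 terms:
  k = 0: (-1)^0 / (0! * 3! * 2^3) x^3 = 1/(1*6*8) x^3 = (1/48) x^3
  k = 1: (-1)^1 / (1! * 4! * 2^5) x^5 = -1/(1*24*32) x^5 = (-1/768) x^5
  k = 2: (-1)^2 / (2! * 5! * 2^7) x^7 = 1/(2*120*128) x^7 = (1/30720) x^7
  k = 3: (-1)^3 / (3! * 6! * 2^9) x^9 = -1/(6*720*512) x^9 = (-1/2211840) x^9
Hence J_3(x) = -x^9/2211840 + x^7/30720 - x^5/768 + x^3/48 + ....

J_3(x); series = -x^9/2211840 + x^7/30720 - x^5/768 + x^3/48


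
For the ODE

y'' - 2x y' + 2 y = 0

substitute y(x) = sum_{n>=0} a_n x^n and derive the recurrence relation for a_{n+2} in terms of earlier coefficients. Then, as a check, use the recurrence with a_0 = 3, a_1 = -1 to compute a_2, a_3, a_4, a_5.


Substitute y = sum_n a_n x^n.
y''(x) has coefficient (n+2)(n+1) a_{n+2} at x^n;
-2 x y'(x) has coefficient -2 n a_n at x^n (shift);
2 y(x) has coefficient 2 a_n at x^n.
Matching x^n: (n+2)(n+1) a_{n+2} + (-2n + 2) a_n = 0.
Thus a_{n+2} = (2n - 2) / ((n+1)(n+2)) * a_n.

Check with a_0 = 3, a_1 = -1 (apply the recurrence for n = 0, 1, 2, 3): a_0 = 3, a_1 = -1, a_2 = -3, a_3 = 0, a_4 = -1/2, a_5 = 0.

a_(n+2) = (2n - 2) / ((n+1)(n+2)) * a_n; check: a_0 = 3, a_1 = -1, a_2 = -3, a_3 = 0, a_4 = -1/2, a_5 = 0


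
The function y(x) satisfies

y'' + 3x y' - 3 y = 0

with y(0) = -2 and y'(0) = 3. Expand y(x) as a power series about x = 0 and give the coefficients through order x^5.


Ansatz: y(x) = sum_{n>=0} a_n x^n, so y'(x) = sum_{n>=1} n a_n x^(n-1) and y''(x) = sum_{n>=2} n(n-1) a_n x^(n-2).
Substitute into P(x) y'' + Q(x) y' + R(x) y = 0 with P(x) = 1, Q(x) = 3x, R(x) = -3, and match powers of x.
Initial conditions: a_0 = -2, a_1 = 3.
Setting the coefficient of each power of x to zero and solving order by order (substituting the coefficients already found):
  x^0: 2 a_2 - 3 a_0 = 0  ->  2 a_2 = 3 a_0 = -6  ->  a_2 = -3
  x^1: 6 a_3 = 0  ->  a_3 = 0
  x^2: 12 a_4 + 3 a_2 = 0  ->  12 a_4 = -3 a_2 = 9  ->  a_4 = 3/4
  x^3: 20 a_5 + 6 a_3 = 0  ->  20 a_5 = -6 a_3 = 0  ->  a_5 = 0
Truncated series: y(x) = -2 + 3 x - 3 x^2 + (3/4) x^4 + O(x^6).

a_0 = -2; a_1 = 3; a_2 = -3; a_3 = 0; a_4 = 3/4; a_5 = 0


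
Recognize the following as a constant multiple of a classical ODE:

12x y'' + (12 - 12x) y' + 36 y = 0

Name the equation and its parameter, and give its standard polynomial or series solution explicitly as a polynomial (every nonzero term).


All three coefficients share the factor 12; dividing through by 12 gives  x y'' + (1 - x) y' + 3 y = 0.
This matches the Laguerre equation x y'' + (1 - x) y' + n y = 0 with n = 3; the polynomial solution is L_3(x).
With y = sum_k a_k x^k, matching x^k gives (k+1)k a_{k+1} + (k+1) a_{k+1} - k a_k + n a_k = 0, i.e. (k+1)^2 a_{k+1} = (k - n) a_k = (k - 3) a_k. The right side vanishes at k = 3, so the series terminates at degree 3.
Standard normalization L_n(0) = 1 gives a_0 = 1. Work upward with a_{k+1} = (k - 3) a_k / (k+1)^2:
  a_1 = (0 - 3)(1) / 1^2 = -3/1 = -3
  a_2 = (1 - 3)(-3) / 2^2 = 6/4 = 3/2
  a_3 = (2 - 3)(3/2) / 3^2 = (-3/2)/9 = -1/6
Hence L_3(x) = -x^3/6 + 3 x^2/2 - 3 x + 1.

L_3(x); series = -x^3/6 + 3 x^2/2 - 3 x + 1


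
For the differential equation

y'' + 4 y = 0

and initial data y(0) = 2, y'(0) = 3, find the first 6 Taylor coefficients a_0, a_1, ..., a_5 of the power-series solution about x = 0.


Ansatz: y(x) = sum_{n>=0} a_n x^n, so y'(x) = sum_{n>=1} n a_n x^(n-1) and y''(x) = sum_{n>=2} n(n-1) a_n x^(n-2).
Substitute into P(x) y'' + Q(x) y' + R(x) y = 0 with P(x) = 1, Q(x) = 0, R(x) = 4, and match powers of x.
Initial conditions: a_0 = 2, a_1 = 3.
Setting the coefficient of each power of x to zero and solving order by order (substituting the coefficients already found):
  x^0: 2 a_2 + 4 a_0 = 0  ->  2 a_2 = -4 a_0 = -8  ->  a_2 = -4
  x^1: 6 a_3 + 4 a_1 = 0  ->  6 a_3 = -4 a_1 = -12  ->  a_3 = -2
  x^2: 12 a_4 + 4 a_2 = 0  ->  12 a_4 = -4 a_2 = 16  ->  a_4 = 4/3
  x^3: 20 a_5 + 4 a_3 = 0  ->  20 a_5 = -4 a_3 = 8  ->  a_5 = 2/5
Truncated series: y(x) = 2 + 3 x - 4 x^2 - 2 x^3 + (4/3) x^4 + (2/5) x^5 + O(x^6).

a_0 = 2; a_1 = 3; a_2 = -4; a_3 = -2; a_4 = 4/3; a_5 = 2/5
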